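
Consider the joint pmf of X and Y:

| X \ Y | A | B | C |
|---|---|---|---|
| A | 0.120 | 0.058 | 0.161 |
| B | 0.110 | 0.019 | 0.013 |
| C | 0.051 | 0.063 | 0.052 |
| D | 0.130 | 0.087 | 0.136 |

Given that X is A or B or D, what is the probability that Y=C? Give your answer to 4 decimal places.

P(X=A) = 0.120 + 0.058 + 0.161 = 0.339.
P(X=B) = 0.110 + 0.019 + 0.013 = 0.142.
P(X=D) = 0.130 + 0.087 + 0.136 = 0.353.
P(X ∈ {A, B, D}) = 0.339 + 0.142 + 0.353 = 0.834; P(Y=C, X ∈ {A, B, D}) = 0.161 + 0.013 + 0.136 = 0.310.
P(Y=C | X ∈ {A, B, D}) = 0.310/0.834 = 0.3717.

0.3717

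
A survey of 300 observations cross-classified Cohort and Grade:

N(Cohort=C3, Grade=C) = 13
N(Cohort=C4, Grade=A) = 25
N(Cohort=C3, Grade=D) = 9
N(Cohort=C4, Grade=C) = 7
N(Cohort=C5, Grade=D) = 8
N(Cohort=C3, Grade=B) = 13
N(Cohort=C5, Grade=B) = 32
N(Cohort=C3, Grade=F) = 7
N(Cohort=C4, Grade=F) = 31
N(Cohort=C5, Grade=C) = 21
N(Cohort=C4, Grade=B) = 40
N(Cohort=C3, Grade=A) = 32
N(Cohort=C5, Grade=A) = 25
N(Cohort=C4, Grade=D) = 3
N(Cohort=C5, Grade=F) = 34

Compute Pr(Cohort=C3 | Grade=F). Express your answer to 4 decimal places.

Total with Grade=F: 7 + 31 + 34 = 72.
P(Cohort=C3 | Grade=F) = 7/72 = 0.0972.

0.0972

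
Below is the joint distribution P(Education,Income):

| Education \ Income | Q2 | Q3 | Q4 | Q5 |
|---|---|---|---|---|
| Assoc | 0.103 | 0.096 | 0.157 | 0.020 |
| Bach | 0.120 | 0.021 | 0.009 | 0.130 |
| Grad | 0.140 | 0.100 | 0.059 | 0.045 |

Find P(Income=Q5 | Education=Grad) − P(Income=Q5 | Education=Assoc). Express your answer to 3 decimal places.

0.078

P(Education=Grad) = 0.140 + 0.100 + 0.059 + 0.045 = 0.344; P(Income=Q5 | Education=Grad) = 0.045/0.344 = 0.1308.
P(Education=Assoc) = 0.103 + 0.096 + 0.157 + 0.020 = 0.376; P(Income=Q5 | Education=Assoc) = 0.020/0.376 = 0.0532.
Difference = 0.078.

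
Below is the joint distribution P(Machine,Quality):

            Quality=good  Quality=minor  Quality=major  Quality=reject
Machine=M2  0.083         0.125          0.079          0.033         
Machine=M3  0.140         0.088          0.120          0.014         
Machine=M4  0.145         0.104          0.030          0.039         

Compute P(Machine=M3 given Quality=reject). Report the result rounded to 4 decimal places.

0.1628

P(Quality=reject) = 0.033 + 0.014 + 0.039 = 0.086.
P(Machine=M3 | Quality=reject) = 0.014/0.086 = 0.1628.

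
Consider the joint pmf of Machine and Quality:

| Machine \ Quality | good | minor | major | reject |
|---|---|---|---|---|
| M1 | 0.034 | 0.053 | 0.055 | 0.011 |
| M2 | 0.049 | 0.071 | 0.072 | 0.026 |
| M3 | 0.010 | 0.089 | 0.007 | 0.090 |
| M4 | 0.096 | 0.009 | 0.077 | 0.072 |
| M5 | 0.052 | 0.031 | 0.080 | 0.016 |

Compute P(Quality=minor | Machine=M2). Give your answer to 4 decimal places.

P(Machine=M2) = 0.049 + 0.071 + 0.072 + 0.026 = 0.218.
P(Quality=minor | Machine=M2) = 0.071/0.218 = 0.3257.

0.3257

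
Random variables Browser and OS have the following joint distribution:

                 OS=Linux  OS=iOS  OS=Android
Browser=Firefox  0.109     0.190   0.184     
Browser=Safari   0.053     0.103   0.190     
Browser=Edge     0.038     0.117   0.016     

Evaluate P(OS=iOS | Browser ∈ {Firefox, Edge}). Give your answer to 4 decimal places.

P(Browser=Firefox) = 0.109 + 0.190 + 0.184 = 0.483.
P(Browser=Edge) = 0.038 + 0.117 + 0.016 = 0.171.
P(Browser ∈ {Firefox, Edge}) = 0.483 + 0.171 = 0.654; P(OS=iOS, Browser ∈ {Firefox, Edge}) = 0.190 + 0.117 = 0.307.
P(OS=iOS | Browser ∈ {Firefox, Edge}) = 0.307/0.654 = 0.4694.

0.4694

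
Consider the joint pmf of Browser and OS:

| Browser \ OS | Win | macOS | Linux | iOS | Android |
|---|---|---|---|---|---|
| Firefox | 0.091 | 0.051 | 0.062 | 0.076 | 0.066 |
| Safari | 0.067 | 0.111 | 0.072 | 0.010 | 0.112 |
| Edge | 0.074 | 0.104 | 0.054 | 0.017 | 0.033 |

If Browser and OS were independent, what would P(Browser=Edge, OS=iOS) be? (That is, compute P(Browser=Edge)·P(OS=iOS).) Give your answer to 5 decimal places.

P(Browser=Edge) = 0.074 + 0.104 + 0.054 + 0.017 + 0.033 = 0.282.
P(OS=iOS) = 0.076 + 0.010 + 0.017 = 0.103.
Product: 0.282 × 0.103 = 0.02905.

0.02905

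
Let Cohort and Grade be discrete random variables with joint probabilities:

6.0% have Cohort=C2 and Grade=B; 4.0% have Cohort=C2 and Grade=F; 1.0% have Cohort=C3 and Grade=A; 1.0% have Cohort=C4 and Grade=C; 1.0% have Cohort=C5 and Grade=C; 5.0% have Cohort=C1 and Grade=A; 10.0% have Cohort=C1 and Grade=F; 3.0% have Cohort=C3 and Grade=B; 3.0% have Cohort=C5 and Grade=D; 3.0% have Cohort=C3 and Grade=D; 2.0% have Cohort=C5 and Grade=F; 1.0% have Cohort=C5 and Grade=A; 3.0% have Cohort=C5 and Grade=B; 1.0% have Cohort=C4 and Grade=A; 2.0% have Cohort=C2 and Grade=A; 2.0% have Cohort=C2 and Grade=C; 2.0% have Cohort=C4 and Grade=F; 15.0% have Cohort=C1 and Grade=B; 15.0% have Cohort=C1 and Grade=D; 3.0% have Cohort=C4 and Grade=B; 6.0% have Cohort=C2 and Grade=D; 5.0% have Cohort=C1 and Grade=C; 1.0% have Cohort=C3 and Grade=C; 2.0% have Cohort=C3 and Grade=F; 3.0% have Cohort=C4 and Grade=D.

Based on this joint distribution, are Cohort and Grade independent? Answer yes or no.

Every cell satisfies P(Cohort,Grade) = P(Cohort)·P(Grade). For instance P(Cohort=C5) = 0.100, P(Grade=A) = 0.100, and 0.100×0.100 = 0.010 matches the joint entry. So Cohort and Grade are independent.

yes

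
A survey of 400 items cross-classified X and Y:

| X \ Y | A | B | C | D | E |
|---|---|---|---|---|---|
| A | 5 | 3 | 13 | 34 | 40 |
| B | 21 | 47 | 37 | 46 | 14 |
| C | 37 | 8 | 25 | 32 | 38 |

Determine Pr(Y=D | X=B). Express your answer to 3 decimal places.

0.279

Total with X=B: 21 + 47 + 37 + 46 + 14 = 165.
P(Y=D | X=B) = 46/165 = 0.279.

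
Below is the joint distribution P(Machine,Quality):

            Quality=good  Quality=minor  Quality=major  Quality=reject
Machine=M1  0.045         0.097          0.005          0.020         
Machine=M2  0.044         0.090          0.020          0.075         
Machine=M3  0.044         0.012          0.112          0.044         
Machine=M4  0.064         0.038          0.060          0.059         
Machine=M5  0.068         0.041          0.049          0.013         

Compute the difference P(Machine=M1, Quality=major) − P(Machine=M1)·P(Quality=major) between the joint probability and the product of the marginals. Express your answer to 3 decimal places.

-0.036

P(Machine=M1) = 0.045 + 0.097 + 0.005 + 0.020 = 0.167.
P(Quality=major) = 0.005 + 0.020 + 0.112 + 0.060 + 0.049 = 0.246.
P(Machine=M1, Quality=major) − P(Machine=M1)P(Quality=major) = 0.005 − 0.167×0.246 = -0.036.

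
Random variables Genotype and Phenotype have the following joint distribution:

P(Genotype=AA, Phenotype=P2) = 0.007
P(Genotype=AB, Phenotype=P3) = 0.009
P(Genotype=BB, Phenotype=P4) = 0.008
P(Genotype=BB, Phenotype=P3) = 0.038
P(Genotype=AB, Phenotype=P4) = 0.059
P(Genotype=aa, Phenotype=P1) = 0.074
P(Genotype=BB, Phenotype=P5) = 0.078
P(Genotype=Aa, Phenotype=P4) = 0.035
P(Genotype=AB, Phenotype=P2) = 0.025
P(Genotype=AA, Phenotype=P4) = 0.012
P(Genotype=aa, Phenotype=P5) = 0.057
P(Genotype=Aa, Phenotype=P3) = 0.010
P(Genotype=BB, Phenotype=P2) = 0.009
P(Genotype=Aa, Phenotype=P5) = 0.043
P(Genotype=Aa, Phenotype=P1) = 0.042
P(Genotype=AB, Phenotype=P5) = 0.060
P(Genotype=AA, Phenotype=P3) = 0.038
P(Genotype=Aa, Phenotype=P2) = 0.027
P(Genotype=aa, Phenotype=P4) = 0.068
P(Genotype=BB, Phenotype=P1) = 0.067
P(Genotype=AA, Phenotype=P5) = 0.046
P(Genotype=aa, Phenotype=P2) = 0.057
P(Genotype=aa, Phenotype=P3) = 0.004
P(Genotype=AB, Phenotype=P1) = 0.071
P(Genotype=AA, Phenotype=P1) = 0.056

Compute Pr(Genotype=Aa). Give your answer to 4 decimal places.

P(Genotype=Aa) = 0.042 + 0.027 + 0.010 + 0.035 + 0.043 = 0.157.

0.1570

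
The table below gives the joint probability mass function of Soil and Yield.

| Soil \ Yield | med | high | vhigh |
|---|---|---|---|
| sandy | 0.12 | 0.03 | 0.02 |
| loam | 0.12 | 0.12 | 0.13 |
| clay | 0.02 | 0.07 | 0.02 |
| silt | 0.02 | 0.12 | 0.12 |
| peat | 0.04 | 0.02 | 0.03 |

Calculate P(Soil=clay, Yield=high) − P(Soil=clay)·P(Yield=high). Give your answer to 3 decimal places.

0.030

P(Soil=clay) = 0.02 + 0.07 + 0.02 = 0.11.
P(Yield=high) = 0.03 + 0.12 + 0.07 + 0.12 + 0.02 = 0.36.
P(Soil=clay, Yield=high) − P(Soil=clay)P(Yield=high) = 0.07 − 0.11×0.36 = 0.030.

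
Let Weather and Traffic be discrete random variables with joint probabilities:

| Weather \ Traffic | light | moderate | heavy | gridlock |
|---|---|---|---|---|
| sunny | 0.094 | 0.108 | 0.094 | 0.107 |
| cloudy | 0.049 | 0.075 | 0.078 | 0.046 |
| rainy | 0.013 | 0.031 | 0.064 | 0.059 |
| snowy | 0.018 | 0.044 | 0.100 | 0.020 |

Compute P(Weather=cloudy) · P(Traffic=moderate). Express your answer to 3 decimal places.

0.064

P(Weather=cloudy) = 0.049 + 0.075 + 0.078 + 0.046 = 0.248.
P(Traffic=moderate) = 0.108 + 0.075 + 0.031 + 0.044 = 0.258.
Product: 0.248 × 0.258 = 0.064.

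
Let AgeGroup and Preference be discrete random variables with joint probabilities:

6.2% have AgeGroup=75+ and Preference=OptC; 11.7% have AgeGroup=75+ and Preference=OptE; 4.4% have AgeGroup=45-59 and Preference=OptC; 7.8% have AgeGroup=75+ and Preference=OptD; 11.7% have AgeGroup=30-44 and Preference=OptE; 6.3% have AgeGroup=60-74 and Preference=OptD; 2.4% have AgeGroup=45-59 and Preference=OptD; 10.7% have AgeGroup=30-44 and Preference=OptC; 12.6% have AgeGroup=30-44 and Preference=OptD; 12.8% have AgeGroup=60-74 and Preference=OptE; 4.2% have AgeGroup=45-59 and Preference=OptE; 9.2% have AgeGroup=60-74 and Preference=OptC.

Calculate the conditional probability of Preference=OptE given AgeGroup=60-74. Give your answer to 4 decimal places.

0.4523

P(AgeGroup=60-74) = 0.092 + 0.063 + 0.128 = 0.283.
P(Preference=OptE | AgeGroup=60-74) = 0.128/0.283 = 0.4523.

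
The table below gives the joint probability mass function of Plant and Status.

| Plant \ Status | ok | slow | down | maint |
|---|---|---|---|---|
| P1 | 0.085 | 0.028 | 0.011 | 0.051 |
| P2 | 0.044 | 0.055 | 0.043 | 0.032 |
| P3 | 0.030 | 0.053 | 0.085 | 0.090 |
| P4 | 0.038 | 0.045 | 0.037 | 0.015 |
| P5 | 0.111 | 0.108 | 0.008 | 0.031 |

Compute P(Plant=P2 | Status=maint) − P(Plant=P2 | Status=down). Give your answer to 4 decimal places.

-0.0876

P(Status=maint) = 0.051 + 0.032 + 0.090 + 0.015 + 0.031 = 0.219; P(Plant=P2 | Status=maint) = 0.032/0.219 = 0.14612.
P(Status=down) = 0.011 + 0.043 + 0.085 + 0.037 + 0.008 = 0.184; P(Plant=P2 | Status=down) = 0.043/0.184 = 0.23370.
Difference = -0.0876.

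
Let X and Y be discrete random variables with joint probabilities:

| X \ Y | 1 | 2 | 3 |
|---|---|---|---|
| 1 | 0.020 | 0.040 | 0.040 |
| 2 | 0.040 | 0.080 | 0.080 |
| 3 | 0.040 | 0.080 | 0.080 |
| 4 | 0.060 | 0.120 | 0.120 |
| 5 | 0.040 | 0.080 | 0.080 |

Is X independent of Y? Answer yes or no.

Every cell satisfies P(X,Y) = P(X)·P(Y). For instance P(X=1) = 0.100, P(Y=3) = 0.400, and 0.100×0.400 = 0.040 matches the joint entry. So X and Y are independent.

yes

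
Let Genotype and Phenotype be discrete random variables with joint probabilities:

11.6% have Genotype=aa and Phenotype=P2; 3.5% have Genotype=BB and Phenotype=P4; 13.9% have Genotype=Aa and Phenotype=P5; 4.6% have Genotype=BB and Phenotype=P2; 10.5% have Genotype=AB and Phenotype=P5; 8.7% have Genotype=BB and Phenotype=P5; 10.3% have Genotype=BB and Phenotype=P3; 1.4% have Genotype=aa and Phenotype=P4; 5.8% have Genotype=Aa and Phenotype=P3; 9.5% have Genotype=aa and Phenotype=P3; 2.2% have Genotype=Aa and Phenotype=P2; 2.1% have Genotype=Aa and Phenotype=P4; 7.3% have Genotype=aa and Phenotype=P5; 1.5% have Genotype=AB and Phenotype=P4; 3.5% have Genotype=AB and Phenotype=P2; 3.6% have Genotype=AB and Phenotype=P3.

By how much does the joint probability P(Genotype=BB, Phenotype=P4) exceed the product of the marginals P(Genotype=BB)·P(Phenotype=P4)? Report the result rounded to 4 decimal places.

P(Genotype=BB) = 0.046 + 0.103 + 0.035 + 0.087 = 0.271.
P(Phenotype=P4) = 0.021 + 0.014 + 0.015 + 0.035 = 0.085.
P(Genotype=BB, Phenotype=P4) − P(Genotype=BB)P(Phenotype=P4) = 0.035 − 0.271×0.085 = 0.0120.

0.0120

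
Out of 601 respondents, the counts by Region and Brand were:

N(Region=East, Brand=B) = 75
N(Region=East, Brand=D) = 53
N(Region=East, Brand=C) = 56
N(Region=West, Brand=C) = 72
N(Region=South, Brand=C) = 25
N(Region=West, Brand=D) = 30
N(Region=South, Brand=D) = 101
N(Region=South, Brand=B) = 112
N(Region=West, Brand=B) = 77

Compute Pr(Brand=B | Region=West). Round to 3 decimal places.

Total with Region=West: 77 + 72 + 30 = 179.
P(Brand=B | Region=West) = 77/179 = 0.430.

0.430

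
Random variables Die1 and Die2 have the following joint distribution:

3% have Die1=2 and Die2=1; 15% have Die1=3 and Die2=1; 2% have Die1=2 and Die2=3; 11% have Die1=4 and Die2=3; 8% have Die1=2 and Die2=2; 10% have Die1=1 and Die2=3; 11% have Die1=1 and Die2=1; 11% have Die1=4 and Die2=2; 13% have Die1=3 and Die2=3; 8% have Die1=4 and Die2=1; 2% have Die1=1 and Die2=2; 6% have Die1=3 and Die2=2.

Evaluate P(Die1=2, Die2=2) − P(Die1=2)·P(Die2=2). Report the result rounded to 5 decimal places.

0.04490

P(Die1=2) = 0.03 + 0.08 + 0.02 = 0.13.
P(Die2=2) = 0.02 + 0.08 + 0.06 + 0.11 = 0.27.
P(Die1=2, Die2=2) − P(Die1=2)P(Die2=2) = 0.08 − 0.13×0.27 = 0.04490.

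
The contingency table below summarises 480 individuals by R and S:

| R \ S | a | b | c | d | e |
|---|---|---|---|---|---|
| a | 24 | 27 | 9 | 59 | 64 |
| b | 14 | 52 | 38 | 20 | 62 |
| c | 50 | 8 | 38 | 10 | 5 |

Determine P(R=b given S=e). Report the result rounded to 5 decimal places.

Total with S=e: 64 + 62 + 5 = 131.
P(R=b | S=e) = 62/131 = 0.47328.

0.47328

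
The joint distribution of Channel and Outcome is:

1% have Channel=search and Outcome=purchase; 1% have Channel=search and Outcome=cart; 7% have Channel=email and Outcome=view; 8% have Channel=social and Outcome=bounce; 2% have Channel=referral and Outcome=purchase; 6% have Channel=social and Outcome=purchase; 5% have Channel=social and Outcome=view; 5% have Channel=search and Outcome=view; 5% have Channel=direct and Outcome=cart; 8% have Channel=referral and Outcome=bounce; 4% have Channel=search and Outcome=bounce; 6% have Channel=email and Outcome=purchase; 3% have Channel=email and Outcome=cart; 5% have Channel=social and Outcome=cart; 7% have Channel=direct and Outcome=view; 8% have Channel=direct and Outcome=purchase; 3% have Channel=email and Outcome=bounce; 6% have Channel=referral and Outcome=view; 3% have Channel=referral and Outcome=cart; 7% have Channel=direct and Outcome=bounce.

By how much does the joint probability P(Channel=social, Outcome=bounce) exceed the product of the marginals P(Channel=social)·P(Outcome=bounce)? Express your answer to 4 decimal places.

P(Channel=social) = 0.08 + 0.05 + 0.05 + 0.06 = 0.24.
P(Outcome=bounce) = 0.03 + 0.04 + 0.08 + 0.07 + 0.08 = 0.30.
P(Channel=social, Outcome=bounce) − P(Channel=social)P(Outcome=bounce) = 0.08 − 0.24×0.30 = 0.0080.

0.0080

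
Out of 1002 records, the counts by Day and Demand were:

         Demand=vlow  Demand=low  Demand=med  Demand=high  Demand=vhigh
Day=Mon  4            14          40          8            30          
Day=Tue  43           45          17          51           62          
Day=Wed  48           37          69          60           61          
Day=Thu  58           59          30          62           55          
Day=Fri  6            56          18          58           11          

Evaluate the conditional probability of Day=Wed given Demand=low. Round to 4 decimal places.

0.1754

Total with Demand=low: 14 + 45 + 37 + 59 + 56 = 211.
P(Day=Wed | Demand=low) = 37/211 = 0.1754.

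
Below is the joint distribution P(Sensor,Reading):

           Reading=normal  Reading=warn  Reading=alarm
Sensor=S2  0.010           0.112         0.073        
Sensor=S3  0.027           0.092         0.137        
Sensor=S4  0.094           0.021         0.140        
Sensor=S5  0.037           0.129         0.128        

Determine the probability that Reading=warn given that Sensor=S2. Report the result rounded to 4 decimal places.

P(Sensor=S2) = 0.010 + 0.112 + 0.073 = 0.195.
P(Reading=warn | Sensor=S2) = 0.112/0.195 = 0.5744.

0.5744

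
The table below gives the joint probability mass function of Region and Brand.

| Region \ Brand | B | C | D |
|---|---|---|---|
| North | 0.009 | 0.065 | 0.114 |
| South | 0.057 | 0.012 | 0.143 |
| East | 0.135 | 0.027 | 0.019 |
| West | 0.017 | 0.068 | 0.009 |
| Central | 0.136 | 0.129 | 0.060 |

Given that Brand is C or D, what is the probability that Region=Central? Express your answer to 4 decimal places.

P(Brand=C) = 0.065 + 0.012 + 0.027 + 0.068 + 0.129 = 0.301.
P(Brand=D) = 0.114 + 0.143 + 0.019 + 0.009 + 0.060 = 0.345.
P(Brand ∈ {C, D}) = 0.301 + 0.345 = 0.646; P(Region=Central, Brand ∈ {C, D}) = 0.129 + 0.060 = 0.189.
P(Region=Central | Brand ∈ {C, D}) = 0.189/0.646 = 0.2926.

0.2926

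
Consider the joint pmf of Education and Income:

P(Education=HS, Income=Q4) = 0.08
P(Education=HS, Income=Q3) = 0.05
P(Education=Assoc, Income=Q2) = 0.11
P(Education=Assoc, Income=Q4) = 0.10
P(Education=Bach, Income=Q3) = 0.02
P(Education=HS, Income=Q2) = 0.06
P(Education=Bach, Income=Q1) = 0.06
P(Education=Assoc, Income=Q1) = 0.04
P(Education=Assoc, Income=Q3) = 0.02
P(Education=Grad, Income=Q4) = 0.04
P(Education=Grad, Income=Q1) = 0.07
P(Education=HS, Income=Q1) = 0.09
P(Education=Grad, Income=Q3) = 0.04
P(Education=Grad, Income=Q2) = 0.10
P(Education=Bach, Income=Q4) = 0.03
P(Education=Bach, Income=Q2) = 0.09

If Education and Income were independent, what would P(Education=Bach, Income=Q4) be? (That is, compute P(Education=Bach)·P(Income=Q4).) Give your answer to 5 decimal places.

0.05000

P(Education=Bach) = 0.06 + 0.09 + 0.02 + 0.03 = 0.20.
P(Income=Q4) = 0.08 + 0.10 + 0.03 + 0.04 = 0.25.
Product: 0.20 × 0.25 = 0.05000.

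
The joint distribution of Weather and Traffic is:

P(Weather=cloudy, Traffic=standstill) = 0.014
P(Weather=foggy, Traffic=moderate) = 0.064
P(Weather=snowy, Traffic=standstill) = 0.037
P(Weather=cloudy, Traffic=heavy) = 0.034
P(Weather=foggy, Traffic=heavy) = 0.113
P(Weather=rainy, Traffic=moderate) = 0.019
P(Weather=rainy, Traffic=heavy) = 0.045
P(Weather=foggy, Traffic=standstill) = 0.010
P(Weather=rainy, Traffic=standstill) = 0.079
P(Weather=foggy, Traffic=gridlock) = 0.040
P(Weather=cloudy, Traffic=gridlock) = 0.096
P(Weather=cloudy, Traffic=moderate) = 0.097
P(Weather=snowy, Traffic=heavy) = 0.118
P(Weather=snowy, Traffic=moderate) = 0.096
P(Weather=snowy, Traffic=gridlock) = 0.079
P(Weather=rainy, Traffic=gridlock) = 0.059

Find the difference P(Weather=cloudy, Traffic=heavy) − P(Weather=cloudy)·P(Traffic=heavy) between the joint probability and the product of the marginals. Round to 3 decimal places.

-0.041

P(Weather=cloudy) = 0.097 + 0.034 + 0.096 + 0.014 = 0.241.
P(Traffic=heavy) = 0.034 + 0.045 + 0.118 + 0.113 = 0.310.
P(Weather=cloudy, Traffic=heavy) − P(Weather=cloudy)P(Traffic=heavy) = 0.034 − 0.241×0.310 = -0.041.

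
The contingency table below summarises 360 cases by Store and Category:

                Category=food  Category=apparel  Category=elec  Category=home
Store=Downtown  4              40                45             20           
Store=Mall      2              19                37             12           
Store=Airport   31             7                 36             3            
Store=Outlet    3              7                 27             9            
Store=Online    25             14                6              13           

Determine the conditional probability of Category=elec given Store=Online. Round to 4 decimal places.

0.1034

Total with Store=Online: 25 + 14 + 6 + 13 = 58.
P(Category=elec | Store=Online) = 6/58 = 0.1034.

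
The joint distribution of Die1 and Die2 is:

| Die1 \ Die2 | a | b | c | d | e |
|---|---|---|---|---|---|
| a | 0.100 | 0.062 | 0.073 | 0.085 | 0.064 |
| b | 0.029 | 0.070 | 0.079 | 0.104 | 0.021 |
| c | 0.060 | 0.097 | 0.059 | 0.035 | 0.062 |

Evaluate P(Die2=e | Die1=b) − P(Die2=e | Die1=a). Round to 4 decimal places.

P(Die1=b) = 0.029 + 0.070 + 0.079 + 0.104 + 0.021 = 0.303; P(Die2=e | Die1=b) = 0.021/0.303 = 0.06931.
P(Die1=a) = 0.100 + 0.062 + 0.073 + 0.085 + 0.064 = 0.384; P(Die2=e | Die1=a) = 0.064/0.384 = 0.16667.
Difference = -0.0974.

-0.0974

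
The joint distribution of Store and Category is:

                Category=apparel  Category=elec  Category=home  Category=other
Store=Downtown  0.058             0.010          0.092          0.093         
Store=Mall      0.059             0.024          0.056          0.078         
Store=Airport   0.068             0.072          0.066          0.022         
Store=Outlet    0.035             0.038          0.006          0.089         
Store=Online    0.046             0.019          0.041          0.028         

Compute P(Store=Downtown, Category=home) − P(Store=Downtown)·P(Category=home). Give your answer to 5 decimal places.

0.02597

P(Store=Downtown) = 0.058 + 0.010 + 0.092 + 0.093 = 0.253.
P(Category=home) = 0.092 + 0.056 + 0.066 + 0.006 + 0.041 = 0.261.
P(Store=Downtown, Category=home) − P(Store=Downtown)P(Category=home) = 0.092 − 0.253×0.261 = 0.02597.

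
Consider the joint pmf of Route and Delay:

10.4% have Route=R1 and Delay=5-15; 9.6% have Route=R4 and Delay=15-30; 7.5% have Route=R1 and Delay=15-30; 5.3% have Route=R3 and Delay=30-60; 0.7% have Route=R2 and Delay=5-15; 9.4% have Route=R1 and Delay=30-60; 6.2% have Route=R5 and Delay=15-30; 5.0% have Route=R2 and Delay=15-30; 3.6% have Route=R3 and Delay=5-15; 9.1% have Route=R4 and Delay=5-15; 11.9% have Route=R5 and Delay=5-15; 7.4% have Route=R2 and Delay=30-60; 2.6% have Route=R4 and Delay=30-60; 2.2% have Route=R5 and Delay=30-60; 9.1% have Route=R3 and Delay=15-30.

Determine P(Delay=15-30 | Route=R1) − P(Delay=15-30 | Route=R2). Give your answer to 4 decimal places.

P(Route=R1) = 0.104 + 0.075 + 0.094 = 0.273; P(Delay=15-30 | Route=R1) = 0.075/0.273 = 0.27473.
P(Route=R2) = 0.007 + 0.050 + 0.074 = 0.131; P(Delay=15-30 | Route=R2) = 0.050/0.131 = 0.38168.
Difference = -0.1070.

-0.1070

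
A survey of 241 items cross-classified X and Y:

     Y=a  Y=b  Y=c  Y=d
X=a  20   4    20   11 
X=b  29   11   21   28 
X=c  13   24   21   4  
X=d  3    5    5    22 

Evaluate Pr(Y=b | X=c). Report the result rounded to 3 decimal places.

Total with X=c: 13 + 24 + 21 + 4 = 62.
P(Y=b | X=c) = 24/62 = 0.387.

0.387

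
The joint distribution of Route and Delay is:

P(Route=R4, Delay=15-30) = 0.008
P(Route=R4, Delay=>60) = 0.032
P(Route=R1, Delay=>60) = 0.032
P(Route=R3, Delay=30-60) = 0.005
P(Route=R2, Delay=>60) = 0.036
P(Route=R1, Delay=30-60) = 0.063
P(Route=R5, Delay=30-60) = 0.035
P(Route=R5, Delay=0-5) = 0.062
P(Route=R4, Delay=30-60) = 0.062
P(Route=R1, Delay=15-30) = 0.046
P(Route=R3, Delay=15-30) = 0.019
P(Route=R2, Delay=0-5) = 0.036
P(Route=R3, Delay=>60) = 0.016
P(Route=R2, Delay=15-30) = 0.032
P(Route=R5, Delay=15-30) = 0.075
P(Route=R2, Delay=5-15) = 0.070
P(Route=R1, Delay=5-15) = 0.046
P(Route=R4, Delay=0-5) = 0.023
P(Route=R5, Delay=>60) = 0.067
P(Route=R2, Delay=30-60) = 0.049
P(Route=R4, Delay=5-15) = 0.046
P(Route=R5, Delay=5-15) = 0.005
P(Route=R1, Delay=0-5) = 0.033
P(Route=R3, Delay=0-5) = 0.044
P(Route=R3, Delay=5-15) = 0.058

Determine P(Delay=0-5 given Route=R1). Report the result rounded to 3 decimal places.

P(Route=R1) = 0.033 + 0.046 + 0.046 + 0.063 + 0.032 = 0.220.
P(Delay=0-5 | Route=R1) = 0.033/0.220 = 0.150.

0.150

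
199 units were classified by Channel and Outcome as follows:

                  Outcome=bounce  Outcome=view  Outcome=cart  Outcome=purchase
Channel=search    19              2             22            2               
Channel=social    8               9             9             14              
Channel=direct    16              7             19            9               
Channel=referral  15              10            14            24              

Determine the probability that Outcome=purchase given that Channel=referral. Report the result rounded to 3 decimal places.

0.381

Total with Channel=referral: 15 + 10 + 14 + 24 = 63.
P(Outcome=purchase | Channel=referral) = 24/63 = 0.381.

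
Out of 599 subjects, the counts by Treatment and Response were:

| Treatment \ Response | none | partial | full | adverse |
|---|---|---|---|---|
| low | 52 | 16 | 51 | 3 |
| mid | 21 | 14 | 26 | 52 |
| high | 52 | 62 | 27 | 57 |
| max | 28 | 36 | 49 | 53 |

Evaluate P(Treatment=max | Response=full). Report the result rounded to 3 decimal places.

Total with Response=full: 51 + 26 + 27 + 49 = 153.
P(Treatment=max | Response=full) = 49/153 = 0.320.

0.320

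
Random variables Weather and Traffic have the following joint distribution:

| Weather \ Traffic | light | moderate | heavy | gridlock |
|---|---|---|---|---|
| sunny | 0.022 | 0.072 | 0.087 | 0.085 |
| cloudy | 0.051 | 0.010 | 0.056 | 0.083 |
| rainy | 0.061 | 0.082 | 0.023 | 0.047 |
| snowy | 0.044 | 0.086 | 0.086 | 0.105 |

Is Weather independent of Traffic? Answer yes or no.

P(Weather=cloudy) = 0.200 and P(Traffic=moderate) = 0.250, so their product is 0.05000, but P(Weather=cloudy, Traffic=moderate) = 0.010. Since these differ, Weather and Traffic are not independent.

no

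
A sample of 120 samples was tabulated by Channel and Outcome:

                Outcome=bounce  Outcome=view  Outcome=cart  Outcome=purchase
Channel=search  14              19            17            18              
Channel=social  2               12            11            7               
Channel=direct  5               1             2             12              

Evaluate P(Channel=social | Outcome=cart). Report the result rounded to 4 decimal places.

Total with Outcome=cart: 17 + 11 + 2 = 30.
P(Channel=social | Outcome=cart) = 11/30 = 0.3667.

0.3667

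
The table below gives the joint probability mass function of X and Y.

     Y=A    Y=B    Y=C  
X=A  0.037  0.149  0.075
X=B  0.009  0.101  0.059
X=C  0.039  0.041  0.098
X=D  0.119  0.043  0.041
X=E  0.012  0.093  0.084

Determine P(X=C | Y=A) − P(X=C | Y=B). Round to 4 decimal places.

0.0845

P(Y=A) = 0.037 + 0.009 + 0.039 + 0.119 + 0.012 = 0.216; P(X=C | Y=A) = 0.039/0.216 = 0.18056.
P(Y=B) = 0.149 + 0.101 + 0.041 + 0.043 + 0.093 = 0.427; P(X=C | Y=B) = 0.041/0.427 = 0.09602.
Difference = 0.0845.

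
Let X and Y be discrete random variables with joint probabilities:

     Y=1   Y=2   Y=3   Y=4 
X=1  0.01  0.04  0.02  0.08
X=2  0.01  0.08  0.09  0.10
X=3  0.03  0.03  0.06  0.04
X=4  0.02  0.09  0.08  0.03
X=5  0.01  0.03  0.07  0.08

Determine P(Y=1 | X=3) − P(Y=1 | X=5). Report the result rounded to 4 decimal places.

P(X=3) = 0.03 + 0.03 + 0.06 + 0.04 = 0.16; P(Y=1 | X=3) = 0.03/0.16 = 0.18750.
P(X=5) = 0.01 + 0.03 + 0.07 + 0.08 = 0.19; P(Y=1 | X=5) = 0.01/0.19 = 0.05263.
Difference = 0.1349.

0.1349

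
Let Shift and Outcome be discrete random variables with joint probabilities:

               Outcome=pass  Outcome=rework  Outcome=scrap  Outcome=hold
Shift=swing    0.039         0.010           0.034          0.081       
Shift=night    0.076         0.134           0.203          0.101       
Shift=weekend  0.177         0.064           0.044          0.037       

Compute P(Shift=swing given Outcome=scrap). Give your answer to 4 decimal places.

0.1210

P(Outcome=scrap) = 0.034 + 0.203 + 0.044 = 0.281.
P(Shift=swing | Outcome=scrap) = 0.034/0.281 = 0.1210.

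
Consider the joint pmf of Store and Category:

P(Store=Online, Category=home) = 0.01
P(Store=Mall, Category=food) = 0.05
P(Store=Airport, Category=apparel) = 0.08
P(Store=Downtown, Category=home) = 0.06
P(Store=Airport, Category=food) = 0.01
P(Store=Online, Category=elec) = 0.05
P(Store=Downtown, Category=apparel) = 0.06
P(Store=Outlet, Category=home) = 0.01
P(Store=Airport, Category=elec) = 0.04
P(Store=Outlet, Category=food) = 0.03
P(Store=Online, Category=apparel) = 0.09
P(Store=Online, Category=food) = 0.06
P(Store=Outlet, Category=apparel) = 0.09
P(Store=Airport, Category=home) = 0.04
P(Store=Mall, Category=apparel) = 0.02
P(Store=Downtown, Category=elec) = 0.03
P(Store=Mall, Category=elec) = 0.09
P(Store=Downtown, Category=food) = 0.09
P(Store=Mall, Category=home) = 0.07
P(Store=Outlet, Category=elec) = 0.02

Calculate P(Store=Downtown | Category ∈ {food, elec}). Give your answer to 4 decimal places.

0.2553

P(Category=food) = 0.09 + 0.05 + 0.01 + 0.03 + 0.06 = 0.24.
P(Category=elec) = 0.03 + 0.09 + 0.04 + 0.02 + 0.05 = 0.23.
P(Category ∈ {food, elec}) = 0.24 + 0.23 = 0.47; P(Store=Downtown, Category ∈ {food, elec}) = 0.09 + 0.03 = 0.12.
P(Store=Downtown | Category ∈ {food, elec}) = 0.12/0.47 = 0.2553.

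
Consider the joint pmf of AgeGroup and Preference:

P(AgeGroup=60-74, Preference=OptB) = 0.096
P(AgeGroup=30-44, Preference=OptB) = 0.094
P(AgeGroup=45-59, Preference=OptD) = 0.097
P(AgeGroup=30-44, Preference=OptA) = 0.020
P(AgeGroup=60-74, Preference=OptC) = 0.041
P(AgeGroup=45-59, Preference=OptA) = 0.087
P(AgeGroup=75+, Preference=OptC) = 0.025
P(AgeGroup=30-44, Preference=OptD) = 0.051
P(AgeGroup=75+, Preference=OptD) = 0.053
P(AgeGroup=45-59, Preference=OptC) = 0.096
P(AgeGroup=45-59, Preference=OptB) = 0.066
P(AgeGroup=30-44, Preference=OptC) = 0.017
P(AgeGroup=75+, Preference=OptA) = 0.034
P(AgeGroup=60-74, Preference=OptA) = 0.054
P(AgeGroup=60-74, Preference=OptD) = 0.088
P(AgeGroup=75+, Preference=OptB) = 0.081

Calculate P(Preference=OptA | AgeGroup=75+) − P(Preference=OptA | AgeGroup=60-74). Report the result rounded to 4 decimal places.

-0.0174

P(AgeGroup=75+) = 0.034 + 0.081 + 0.025 + 0.053 = 0.193; P(Preference=OptA | AgeGroup=75+) = 0.034/0.193 = 0.17617.
P(AgeGroup=60-74) = 0.054 + 0.096 + 0.041 + 0.088 = 0.279; P(Preference=OptA | AgeGroup=60-74) = 0.054/0.279 = 0.19355.
Difference = -0.0174.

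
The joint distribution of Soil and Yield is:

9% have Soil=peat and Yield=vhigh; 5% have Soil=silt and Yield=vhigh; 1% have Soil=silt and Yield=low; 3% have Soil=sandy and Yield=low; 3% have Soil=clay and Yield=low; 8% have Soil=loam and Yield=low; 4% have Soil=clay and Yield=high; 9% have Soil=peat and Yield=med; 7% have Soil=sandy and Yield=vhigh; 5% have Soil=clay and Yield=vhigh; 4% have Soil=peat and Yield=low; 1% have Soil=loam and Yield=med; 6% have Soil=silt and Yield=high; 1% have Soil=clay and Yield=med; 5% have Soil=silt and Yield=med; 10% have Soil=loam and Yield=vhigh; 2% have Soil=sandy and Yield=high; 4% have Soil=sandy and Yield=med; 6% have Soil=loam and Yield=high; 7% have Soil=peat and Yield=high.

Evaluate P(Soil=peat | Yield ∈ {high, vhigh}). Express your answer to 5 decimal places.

0.26230

P(Yield=high) = 0.02 + 0.06 + 0.04 + 0.06 + 0.07 = 0.25.
P(Yield=vhigh) = 0.07 + 0.10 + 0.05 + 0.05 + 0.09 = 0.36.
P(Yield ∈ {high, vhigh}) = 0.25 + 0.36 = 0.61; P(Soil=peat, Yield ∈ {high, vhigh}) = 0.07 + 0.09 = 0.16.
P(Soil=peat | Yield ∈ {high, vhigh}) = 0.16/0.61 = 0.26230.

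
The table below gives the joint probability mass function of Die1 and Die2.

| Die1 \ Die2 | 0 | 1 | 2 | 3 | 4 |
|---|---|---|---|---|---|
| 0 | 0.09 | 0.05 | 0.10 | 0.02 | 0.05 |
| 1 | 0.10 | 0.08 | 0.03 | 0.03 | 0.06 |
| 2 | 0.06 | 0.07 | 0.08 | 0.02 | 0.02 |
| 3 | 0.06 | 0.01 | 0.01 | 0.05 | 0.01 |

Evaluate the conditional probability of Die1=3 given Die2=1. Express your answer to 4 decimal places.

0.0476

P(Die2=1) = 0.05 + 0.08 + 0.07 + 0.01 = 0.21.
P(Die1=3 | Die2=1) = 0.01/0.21 = 0.0476.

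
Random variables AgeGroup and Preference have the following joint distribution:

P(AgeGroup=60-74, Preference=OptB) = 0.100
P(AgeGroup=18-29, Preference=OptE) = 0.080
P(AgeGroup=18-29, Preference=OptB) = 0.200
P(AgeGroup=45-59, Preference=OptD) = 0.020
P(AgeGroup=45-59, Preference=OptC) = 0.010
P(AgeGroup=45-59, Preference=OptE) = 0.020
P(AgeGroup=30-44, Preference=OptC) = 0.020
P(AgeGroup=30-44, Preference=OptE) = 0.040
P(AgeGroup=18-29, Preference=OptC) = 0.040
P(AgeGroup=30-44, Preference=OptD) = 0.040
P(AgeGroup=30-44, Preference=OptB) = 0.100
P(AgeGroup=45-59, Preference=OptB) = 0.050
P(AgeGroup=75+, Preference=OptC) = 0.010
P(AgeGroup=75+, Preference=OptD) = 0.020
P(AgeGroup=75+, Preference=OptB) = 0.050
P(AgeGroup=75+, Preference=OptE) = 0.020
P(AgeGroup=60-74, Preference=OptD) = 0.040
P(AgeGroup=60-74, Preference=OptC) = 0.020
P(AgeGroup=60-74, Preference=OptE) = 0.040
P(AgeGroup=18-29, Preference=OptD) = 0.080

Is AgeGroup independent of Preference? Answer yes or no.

Every cell satisfies P(AgeGroup,Preference) = P(AgeGroup)·P(Preference). For instance P(AgeGroup=18-29) = 0.400, P(Preference=OptE) = 0.200, and 0.400×0.200 = 0.080 matches the joint entry. So AgeGroup and Preference are independent.

yes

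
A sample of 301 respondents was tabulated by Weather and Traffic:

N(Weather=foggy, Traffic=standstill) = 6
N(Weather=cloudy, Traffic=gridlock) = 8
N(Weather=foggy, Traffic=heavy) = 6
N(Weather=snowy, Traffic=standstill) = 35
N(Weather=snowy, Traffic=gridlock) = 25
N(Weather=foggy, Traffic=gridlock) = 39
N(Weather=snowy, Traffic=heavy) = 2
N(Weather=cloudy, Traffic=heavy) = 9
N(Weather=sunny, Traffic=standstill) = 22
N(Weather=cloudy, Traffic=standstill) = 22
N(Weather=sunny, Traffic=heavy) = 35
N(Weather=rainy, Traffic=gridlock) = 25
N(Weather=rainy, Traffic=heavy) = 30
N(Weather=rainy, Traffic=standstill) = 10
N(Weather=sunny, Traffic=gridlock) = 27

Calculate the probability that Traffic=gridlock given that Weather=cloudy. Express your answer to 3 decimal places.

0.205

Total with Weather=cloudy: 9 + 8 + 22 = 39.
P(Traffic=gridlock | Weather=cloudy) = 8/39 = 0.205.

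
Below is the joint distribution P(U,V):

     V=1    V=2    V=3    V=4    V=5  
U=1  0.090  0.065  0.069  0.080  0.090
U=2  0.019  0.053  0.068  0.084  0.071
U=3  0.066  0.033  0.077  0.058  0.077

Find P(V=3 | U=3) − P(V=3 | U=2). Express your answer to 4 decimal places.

P(U=3) = 0.066 + 0.033 + 0.077 + 0.058 + 0.077 = 0.311; P(V=3 | U=3) = 0.077/0.311 = 0.24759.
P(U=2) = 0.019 + 0.053 + 0.068 + 0.084 + 0.071 = 0.295; P(V=3 | U=2) = 0.068/0.295 = 0.23051.
Difference = 0.0171.

0.0171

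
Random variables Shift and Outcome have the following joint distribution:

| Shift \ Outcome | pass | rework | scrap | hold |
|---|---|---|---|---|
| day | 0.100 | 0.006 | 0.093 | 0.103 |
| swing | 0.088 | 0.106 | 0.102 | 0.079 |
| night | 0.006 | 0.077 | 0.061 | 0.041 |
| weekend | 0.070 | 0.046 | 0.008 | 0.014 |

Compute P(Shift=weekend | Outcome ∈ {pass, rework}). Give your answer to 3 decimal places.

0.232

P(Outcome=pass) = 0.100 + 0.088 + 0.006 + 0.070 = 0.264.
P(Outcome=rework) = 0.006 + 0.106 + 0.077 + 0.046 = 0.235.
P(Outcome ∈ {pass, rework}) = 0.264 + 0.235 = 0.499; P(Shift=weekend, Outcome ∈ {pass, rework}) = 0.070 + 0.046 = 0.116.
P(Shift=weekend | Outcome ∈ {pass, rework}) = 0.116/0.499 = 0.232.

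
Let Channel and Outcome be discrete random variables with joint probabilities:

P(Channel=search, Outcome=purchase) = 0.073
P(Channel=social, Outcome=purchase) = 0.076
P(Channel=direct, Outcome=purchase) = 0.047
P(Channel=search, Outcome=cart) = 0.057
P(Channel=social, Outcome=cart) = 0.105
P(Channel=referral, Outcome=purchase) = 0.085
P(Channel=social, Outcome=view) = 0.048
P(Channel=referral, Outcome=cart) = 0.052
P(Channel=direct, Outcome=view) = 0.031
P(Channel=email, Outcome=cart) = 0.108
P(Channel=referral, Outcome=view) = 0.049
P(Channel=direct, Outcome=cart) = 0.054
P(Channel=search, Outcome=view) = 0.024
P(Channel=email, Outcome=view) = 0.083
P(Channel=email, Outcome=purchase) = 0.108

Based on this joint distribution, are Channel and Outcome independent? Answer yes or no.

P(Channel=social) = 0.229 and P(Outcome=cart) = 0.376, so their product is 0.08610, but P(Channel=social, Outcome=cart) = 0.105. Since these differ, Channel and Outcome are not independent.

no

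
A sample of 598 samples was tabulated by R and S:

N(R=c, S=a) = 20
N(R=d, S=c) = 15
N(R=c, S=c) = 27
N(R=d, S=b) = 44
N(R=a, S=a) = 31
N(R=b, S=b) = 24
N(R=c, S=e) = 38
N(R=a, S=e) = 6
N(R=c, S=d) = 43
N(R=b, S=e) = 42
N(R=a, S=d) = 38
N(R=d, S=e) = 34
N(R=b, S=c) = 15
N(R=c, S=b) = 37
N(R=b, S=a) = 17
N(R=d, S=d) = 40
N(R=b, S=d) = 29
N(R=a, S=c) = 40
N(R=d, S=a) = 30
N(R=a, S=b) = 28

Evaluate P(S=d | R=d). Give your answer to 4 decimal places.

0.2454

Total with R=d: 30 + 44 + 15 + 40 + 34 = 163.
P(S=d | R=d) = 40/163 = 0.2454.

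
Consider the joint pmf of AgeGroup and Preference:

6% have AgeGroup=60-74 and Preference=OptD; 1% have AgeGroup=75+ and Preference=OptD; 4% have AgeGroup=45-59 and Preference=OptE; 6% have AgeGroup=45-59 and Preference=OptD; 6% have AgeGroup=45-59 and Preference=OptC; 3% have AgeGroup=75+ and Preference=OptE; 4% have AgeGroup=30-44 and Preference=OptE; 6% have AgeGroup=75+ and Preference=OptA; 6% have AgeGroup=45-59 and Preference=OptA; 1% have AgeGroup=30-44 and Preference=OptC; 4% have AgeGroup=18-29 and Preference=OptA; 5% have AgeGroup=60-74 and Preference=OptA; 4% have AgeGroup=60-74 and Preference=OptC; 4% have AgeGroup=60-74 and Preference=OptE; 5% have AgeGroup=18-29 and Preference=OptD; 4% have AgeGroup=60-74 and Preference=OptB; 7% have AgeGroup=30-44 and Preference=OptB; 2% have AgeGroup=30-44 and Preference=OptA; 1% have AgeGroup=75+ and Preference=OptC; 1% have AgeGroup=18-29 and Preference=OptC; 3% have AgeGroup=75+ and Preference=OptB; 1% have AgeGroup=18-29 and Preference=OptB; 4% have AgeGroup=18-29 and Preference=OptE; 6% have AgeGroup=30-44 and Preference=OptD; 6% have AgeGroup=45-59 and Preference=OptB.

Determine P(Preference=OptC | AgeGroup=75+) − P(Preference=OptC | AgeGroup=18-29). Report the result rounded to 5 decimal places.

P(AgeGroup=75+) = 0.06 + 0.03 + 0.01 + 0.01 + 0.03 = 0.14; P(Preference=OptC | AgeGroup=75+) = 0.01/0.14 = 0.071429.
P(AgeGroup=18-29) = 0.04 + 0.01 + 0.01 + 0.05 + 0.04 = 0.15; P(Preference=OptC | AgeGroup=18-29) = 0.01/0.15 = 0.066667.
Difference = 0.00476.

0.00476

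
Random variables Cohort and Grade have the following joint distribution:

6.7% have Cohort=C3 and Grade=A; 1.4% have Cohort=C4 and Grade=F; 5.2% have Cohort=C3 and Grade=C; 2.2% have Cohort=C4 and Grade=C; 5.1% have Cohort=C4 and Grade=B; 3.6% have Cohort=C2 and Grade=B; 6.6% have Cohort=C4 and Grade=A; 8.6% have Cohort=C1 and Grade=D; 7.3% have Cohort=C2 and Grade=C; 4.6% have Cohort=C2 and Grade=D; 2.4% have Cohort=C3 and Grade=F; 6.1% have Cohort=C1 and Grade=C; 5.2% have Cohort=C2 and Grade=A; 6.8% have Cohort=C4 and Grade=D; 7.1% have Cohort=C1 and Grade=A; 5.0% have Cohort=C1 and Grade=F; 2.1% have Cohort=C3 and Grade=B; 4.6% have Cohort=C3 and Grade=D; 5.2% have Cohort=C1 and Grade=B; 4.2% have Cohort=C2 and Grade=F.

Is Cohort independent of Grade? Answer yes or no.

no

P(Cohort=C4) = 0.221 and P(Grade=C) = 0.208, so their product is 0.04597, but P(Cohort=C4, Grade=C) = 0.022. Since these differ, Cohort and Grade are not independent.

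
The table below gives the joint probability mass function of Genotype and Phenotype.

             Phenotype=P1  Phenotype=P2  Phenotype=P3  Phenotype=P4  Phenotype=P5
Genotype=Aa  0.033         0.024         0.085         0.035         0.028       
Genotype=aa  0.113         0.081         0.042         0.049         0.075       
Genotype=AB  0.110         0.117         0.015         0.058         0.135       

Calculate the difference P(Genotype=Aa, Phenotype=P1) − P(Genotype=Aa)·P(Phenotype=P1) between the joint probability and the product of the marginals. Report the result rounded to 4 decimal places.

P(Genotype=Aa) = 0.033 + 0.024 + 0.085 + 0.035 + 0.028 = 0.205.
P(Phenotype=P1) = 0.033 + 0.113 + 0.110 = 0.256.
P(Genotype=Aa, Phenotype=P1) − P(Genotype=Aa)P(Phenotype=P1) = 0.033 − 0.205×0.256 = -0.0195.

-0.0195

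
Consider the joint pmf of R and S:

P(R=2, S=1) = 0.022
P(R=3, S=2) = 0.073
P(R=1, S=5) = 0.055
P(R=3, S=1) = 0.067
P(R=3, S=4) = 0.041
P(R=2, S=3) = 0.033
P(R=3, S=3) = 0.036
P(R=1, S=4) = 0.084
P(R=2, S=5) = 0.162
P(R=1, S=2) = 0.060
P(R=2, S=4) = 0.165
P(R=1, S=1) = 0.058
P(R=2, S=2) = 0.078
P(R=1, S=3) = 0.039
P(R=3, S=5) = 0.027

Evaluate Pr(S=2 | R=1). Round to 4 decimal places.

P(R=1) = 0.058 + 0.060 + 0.039 + 0.084 + 0.055 = 0.296.
P(S=2 | R=1) = 0.060/0.296 = 0.2027.

0.2027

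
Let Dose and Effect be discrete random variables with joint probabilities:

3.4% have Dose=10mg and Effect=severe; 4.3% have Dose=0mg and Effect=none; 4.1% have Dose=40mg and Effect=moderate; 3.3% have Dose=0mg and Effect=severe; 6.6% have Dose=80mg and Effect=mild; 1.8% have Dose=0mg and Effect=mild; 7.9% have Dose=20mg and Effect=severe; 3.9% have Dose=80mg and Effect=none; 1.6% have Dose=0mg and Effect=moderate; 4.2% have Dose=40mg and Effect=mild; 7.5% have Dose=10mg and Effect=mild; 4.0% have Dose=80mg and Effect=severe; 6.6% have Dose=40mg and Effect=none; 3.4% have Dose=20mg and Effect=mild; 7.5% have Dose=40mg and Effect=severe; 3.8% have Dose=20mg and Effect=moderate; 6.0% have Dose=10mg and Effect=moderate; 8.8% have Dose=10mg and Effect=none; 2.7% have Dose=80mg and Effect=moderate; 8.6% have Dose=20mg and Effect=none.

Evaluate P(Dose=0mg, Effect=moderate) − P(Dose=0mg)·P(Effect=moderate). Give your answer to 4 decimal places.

-0.0040

P(Dose=0mg) = 0.043 + 0.018 + 0.016 + 0.033 = 0.110.
P(Effect=moderate) = 0.016 + 0.060 + 0.038 + 0.041 + 0.027 = 0.182.
P(Dose=0mg, Effect=moderate) − P(Dose=0mg)P(Effect=moderate) = 0.016 − 0.110×0.182 = -0.0040.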